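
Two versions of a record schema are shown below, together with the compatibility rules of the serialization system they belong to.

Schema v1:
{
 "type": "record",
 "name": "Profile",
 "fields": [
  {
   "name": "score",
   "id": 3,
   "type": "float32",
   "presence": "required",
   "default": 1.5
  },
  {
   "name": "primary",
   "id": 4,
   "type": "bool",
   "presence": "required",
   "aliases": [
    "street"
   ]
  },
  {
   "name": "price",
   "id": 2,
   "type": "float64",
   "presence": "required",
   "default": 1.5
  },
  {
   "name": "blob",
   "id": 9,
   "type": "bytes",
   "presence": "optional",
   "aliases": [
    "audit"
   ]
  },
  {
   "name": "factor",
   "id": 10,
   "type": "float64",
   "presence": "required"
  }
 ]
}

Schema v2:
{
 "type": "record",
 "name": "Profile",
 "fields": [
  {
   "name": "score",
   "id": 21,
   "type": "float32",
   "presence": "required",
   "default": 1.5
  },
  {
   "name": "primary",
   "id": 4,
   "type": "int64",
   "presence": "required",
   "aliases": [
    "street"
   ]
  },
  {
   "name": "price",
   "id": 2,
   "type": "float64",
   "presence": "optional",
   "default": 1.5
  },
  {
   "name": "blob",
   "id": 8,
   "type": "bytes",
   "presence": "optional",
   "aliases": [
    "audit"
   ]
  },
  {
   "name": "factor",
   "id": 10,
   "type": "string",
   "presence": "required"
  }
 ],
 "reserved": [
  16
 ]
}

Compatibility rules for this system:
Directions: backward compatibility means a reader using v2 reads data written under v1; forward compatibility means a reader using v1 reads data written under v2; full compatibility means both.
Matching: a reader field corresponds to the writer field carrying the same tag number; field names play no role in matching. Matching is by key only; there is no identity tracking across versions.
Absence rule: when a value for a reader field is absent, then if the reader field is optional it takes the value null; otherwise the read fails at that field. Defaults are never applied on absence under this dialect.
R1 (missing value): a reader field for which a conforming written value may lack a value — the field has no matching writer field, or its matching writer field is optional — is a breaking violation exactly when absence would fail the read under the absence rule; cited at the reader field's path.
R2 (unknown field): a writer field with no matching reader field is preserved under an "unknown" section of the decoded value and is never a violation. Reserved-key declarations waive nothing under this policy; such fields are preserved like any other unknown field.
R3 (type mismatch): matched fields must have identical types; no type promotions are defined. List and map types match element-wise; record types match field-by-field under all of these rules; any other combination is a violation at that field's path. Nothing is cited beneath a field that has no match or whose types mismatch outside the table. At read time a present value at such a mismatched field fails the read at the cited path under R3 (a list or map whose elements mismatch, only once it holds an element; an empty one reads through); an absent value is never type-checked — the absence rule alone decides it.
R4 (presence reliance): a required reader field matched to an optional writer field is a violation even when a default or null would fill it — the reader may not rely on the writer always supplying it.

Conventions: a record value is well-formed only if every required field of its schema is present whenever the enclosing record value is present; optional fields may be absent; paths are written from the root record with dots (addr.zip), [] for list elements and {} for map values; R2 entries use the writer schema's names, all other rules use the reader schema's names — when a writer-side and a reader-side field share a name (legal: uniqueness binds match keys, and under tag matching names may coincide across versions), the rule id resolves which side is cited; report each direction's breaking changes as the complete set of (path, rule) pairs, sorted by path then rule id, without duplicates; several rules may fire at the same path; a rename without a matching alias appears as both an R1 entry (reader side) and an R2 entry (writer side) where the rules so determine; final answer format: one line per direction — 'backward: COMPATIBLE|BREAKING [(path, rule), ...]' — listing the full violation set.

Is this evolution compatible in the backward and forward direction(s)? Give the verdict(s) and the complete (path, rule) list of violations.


backward: BREAKING [(factor, R3), (primary, R3), (score, R1)]; forward: BREAKING [(factor, R3), (price, R1), (price, R4), (primary, R3), (score, R1)]

each type pair in Profile: writer, then reader
backward for Profile (reader v2, writer v1):
  no writer field matches reader score
  writer required, bool -> int64: reader primary maps from writer primary
  writer required, float64 -> float64: reader price maps from writer price
  no writer field matches reader blob
  writer required, float64 -> string: reader factor maps from writer factor
  writer score: unknown to reader
  writer blob: unknown to reader
  violation R3 at factor
  violation R3 at primary
  violation R1 at score
  backward on Profile therefore BREAKING (3)
forward for Profile (reader v1, writer v2):
  no writer field matches reader score
  writer required, int64 -> bool: reader primary maps from writer primary
  writer optional, float64 -> float64: reader price maps from writer price
  no writer field matches reader blob
  writer required, string -> float64: reader factor maps from writer factor
  writer score: unknown to reader
  writer blob: unknown to reader
  violation R3 at factor
  violation R1 at price
  violation R4 at price
  violation R3 at primary
  violation R1 at score
  forward on Profile therefore BREAKING (5)


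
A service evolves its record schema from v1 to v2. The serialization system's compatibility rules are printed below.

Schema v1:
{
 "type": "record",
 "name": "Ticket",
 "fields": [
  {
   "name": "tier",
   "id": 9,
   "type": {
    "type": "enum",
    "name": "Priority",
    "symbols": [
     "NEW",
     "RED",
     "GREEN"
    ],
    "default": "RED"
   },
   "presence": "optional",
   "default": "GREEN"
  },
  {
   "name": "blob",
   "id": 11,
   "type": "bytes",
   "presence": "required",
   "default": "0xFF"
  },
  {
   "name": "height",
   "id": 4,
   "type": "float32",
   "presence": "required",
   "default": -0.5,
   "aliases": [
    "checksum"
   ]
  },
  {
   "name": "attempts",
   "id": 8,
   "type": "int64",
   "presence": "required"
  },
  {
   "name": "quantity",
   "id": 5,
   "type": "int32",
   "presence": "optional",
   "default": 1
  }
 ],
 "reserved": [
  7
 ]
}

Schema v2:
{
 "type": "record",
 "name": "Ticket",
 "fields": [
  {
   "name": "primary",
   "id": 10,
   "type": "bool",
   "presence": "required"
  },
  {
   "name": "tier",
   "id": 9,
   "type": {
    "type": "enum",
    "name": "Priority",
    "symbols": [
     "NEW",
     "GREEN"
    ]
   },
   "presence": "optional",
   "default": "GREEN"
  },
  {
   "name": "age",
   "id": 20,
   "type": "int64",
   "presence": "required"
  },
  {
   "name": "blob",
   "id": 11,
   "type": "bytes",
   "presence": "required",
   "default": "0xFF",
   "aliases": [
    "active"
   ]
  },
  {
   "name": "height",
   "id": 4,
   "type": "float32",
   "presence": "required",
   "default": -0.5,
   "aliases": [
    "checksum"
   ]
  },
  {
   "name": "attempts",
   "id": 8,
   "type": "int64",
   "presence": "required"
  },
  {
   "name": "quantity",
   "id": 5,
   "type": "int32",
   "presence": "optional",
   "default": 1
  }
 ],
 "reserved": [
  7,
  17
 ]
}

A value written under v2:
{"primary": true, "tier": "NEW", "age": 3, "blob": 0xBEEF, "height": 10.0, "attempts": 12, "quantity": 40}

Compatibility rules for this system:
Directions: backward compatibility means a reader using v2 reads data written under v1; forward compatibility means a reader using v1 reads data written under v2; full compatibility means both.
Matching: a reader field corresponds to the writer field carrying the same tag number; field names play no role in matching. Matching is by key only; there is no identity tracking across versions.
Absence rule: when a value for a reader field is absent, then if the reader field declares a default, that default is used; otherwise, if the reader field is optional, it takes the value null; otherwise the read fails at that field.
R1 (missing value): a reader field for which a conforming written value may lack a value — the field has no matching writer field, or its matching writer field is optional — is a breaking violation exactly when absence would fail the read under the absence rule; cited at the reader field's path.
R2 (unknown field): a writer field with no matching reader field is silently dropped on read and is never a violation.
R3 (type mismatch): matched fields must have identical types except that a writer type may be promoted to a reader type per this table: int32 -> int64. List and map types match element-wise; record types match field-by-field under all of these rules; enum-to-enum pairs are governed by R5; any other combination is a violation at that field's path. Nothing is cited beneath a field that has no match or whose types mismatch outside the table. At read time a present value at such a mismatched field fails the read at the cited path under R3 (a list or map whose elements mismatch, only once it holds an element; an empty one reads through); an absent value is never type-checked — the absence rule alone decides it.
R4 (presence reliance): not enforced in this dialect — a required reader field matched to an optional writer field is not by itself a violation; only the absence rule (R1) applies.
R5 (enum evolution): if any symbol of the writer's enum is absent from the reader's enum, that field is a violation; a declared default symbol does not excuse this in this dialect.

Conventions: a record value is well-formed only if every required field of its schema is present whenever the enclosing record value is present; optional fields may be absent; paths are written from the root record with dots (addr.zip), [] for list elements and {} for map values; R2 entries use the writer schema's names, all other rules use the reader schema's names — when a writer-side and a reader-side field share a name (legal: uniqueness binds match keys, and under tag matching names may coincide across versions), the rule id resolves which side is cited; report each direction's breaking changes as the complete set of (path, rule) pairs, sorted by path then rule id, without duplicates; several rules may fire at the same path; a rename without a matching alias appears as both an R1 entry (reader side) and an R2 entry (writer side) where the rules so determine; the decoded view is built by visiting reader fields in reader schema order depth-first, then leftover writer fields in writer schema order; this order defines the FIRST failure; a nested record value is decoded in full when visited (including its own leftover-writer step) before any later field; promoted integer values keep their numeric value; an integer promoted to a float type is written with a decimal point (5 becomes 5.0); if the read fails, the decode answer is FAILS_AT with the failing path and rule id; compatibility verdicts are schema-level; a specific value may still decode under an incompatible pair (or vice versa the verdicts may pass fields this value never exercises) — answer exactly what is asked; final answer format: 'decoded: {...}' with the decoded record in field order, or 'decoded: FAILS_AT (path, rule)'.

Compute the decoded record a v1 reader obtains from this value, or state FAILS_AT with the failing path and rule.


in Ticket below, arrows point writer -> reader
migrating the Ticket value to v1:
  tier := "NEW"
  blob := 0xBEEF
  height := 10.0
  attempts := 12
  quantity := 40
  writer primary: unmatched, discarded
  writer age: unmatched, discarded
  => decoded: {"tier": "NEW", "blob": 0xBEEF, "height": 10.0, "attempts": 12, "quantity": 40}
ruling out the remaining Ticket differences:
  added field primary to record Ticket: required bool, tag 10 (in v2 it sits immediately before tier) -> changes Ticket's schema-level verdicts only — the decode of this value is the same
  added field age to record Ticket: required int64, tag 20 (in v2 it sits immediately before blob) -> changes Ticket's schema-level verdicts only — the decode of this value is the same
  enum Priority (field tier in record Ticket): symbol RED removed (it was the default; the default is cleared) -> changes Ticket's schema-level verdicts only — the decode of this value is the same

decoded: {"tier": "NEW", "blob": 0xBEEF, "height": 10.0, "attempts": 12, "quantity": 40}


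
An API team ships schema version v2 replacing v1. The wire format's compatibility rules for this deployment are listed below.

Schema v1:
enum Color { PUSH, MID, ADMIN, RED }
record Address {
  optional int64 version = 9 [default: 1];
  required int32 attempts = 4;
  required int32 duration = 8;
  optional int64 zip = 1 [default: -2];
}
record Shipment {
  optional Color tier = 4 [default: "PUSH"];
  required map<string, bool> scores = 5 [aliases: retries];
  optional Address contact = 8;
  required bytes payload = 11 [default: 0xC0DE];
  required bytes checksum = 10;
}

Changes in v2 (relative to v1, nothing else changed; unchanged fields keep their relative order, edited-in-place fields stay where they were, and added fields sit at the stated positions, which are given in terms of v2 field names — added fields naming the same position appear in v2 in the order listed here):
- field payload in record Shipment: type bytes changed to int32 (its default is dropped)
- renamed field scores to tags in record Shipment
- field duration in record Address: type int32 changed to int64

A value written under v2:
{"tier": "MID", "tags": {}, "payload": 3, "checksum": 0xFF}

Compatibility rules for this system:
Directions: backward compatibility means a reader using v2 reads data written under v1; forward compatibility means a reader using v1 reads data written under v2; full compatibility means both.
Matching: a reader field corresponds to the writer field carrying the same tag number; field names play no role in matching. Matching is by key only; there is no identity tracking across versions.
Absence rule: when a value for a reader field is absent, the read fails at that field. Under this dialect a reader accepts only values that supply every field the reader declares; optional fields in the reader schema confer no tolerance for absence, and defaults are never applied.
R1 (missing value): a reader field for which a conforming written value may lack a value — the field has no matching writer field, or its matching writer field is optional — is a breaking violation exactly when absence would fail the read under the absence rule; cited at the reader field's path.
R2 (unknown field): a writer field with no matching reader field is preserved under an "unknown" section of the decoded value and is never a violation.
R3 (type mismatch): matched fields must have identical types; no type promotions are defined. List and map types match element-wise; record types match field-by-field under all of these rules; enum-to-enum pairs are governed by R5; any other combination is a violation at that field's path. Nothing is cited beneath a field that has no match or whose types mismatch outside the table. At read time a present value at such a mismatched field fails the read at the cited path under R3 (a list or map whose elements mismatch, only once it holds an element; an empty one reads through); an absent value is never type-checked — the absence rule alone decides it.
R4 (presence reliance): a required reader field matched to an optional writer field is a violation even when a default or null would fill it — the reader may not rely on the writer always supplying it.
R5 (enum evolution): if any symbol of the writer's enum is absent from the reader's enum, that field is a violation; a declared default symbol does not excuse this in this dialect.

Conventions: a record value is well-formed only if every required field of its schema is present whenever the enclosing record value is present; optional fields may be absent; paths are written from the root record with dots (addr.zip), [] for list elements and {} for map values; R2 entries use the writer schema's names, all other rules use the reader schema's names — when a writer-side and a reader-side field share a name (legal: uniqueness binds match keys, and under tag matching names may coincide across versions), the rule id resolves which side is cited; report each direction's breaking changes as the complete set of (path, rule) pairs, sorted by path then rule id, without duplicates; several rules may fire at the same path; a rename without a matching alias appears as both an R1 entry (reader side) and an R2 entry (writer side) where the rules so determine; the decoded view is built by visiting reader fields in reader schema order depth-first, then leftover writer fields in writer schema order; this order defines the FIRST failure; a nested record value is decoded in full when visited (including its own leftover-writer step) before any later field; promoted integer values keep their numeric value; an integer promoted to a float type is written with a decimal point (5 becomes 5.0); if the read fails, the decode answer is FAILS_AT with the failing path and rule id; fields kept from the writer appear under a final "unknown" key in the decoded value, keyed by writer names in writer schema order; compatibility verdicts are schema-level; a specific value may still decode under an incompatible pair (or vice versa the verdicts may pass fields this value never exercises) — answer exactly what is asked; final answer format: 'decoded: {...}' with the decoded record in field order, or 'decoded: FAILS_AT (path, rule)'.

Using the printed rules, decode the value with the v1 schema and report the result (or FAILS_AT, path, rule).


decoded: FAILS_AT (contact, R1)

the writer's type comes first in each Shipment pair
migrating the Shipment value to v1:
  tier := "MID"
  scores := {} (from writer tags)
  read fails at contact under R1 (no fill)
  => FAILS_AT (contact, R1)
checking off the Shipment differences that do not matter here:
  field payload in record Shipment: type bytes changed to int32 (its default is dropped) -> affects the rule determinations only; this particular Shipment value decodes identically
  renamed field scores to tags in record Shipment -> triggers nothing under the printed rules; the Shipment answer is the same either way
  field duration in record Address: type int32 changed to int64 -> affects the rule determinations only; this particular Shipment value decodes identically


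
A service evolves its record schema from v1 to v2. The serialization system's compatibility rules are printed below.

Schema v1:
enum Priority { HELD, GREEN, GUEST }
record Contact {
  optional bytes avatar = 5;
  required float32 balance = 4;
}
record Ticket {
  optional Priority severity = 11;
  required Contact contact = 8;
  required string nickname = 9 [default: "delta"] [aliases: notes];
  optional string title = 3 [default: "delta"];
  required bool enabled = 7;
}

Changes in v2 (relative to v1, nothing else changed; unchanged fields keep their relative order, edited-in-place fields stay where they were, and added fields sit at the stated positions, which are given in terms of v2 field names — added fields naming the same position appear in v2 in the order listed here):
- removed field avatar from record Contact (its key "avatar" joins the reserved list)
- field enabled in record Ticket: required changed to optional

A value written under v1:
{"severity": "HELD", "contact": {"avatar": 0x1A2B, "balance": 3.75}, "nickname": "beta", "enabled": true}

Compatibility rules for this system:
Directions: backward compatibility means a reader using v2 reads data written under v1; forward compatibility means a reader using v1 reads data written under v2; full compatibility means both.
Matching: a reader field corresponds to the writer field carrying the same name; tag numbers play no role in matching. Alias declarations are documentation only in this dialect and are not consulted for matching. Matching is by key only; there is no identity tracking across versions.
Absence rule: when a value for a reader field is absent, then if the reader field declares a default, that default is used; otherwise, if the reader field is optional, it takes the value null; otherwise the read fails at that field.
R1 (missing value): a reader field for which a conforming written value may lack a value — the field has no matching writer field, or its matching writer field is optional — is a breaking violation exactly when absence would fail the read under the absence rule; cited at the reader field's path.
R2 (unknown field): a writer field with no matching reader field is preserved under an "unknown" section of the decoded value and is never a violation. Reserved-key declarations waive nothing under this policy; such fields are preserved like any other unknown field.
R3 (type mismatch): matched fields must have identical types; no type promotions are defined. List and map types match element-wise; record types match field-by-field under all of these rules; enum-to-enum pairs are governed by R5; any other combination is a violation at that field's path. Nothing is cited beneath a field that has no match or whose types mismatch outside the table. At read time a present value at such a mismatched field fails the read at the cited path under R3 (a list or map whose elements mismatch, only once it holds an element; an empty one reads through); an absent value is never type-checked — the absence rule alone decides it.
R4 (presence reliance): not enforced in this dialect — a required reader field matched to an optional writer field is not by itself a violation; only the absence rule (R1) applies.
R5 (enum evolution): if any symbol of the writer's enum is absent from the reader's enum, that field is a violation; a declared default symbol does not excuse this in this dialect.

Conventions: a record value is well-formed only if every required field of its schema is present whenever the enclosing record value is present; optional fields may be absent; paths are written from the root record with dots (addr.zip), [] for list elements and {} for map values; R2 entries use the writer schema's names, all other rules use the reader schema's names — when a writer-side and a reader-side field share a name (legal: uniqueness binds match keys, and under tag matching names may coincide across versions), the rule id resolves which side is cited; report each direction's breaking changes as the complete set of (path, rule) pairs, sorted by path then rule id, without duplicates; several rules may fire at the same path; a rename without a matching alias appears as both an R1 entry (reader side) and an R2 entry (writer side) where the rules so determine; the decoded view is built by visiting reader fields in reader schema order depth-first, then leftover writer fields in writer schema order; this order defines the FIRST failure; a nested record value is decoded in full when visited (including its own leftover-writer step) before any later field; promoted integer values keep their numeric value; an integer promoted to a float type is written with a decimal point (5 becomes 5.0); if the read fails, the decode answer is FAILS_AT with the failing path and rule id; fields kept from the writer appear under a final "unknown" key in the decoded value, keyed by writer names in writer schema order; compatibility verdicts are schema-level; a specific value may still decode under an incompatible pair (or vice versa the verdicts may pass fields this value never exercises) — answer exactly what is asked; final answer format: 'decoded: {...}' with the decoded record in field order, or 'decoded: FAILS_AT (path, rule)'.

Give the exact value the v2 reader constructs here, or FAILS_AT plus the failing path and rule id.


decoded: {"severity": "HELD", "contact": {"balance": 3.75, "unknown": {"avatar": 0x1A2B}}, "nickname": "beta", "title": "delta", "enabled": true}

the writer's type comes first in each Ticket pair
decode walk for Ticket under reader schema v2:
  severity := "HELD"
  contact.balance := 3.75
  writer contact.avatar: kept under "unknown"
  nickname := "beta"
  title := "delta" (no value, default fills)
  enabled := true
  => decoded: {"severity": "HELD", "contact": {"balance": 3.75, "unknown": {"avatar": 0x1A2B}}, "nickname": "beta", "title": "delta", "enabled": true}
the other Ticket changes do not affect what is asked:
  field enabled in record Ticket: required changed to optional -> affects the rule determinations only; this particular Ticket value decodes identically


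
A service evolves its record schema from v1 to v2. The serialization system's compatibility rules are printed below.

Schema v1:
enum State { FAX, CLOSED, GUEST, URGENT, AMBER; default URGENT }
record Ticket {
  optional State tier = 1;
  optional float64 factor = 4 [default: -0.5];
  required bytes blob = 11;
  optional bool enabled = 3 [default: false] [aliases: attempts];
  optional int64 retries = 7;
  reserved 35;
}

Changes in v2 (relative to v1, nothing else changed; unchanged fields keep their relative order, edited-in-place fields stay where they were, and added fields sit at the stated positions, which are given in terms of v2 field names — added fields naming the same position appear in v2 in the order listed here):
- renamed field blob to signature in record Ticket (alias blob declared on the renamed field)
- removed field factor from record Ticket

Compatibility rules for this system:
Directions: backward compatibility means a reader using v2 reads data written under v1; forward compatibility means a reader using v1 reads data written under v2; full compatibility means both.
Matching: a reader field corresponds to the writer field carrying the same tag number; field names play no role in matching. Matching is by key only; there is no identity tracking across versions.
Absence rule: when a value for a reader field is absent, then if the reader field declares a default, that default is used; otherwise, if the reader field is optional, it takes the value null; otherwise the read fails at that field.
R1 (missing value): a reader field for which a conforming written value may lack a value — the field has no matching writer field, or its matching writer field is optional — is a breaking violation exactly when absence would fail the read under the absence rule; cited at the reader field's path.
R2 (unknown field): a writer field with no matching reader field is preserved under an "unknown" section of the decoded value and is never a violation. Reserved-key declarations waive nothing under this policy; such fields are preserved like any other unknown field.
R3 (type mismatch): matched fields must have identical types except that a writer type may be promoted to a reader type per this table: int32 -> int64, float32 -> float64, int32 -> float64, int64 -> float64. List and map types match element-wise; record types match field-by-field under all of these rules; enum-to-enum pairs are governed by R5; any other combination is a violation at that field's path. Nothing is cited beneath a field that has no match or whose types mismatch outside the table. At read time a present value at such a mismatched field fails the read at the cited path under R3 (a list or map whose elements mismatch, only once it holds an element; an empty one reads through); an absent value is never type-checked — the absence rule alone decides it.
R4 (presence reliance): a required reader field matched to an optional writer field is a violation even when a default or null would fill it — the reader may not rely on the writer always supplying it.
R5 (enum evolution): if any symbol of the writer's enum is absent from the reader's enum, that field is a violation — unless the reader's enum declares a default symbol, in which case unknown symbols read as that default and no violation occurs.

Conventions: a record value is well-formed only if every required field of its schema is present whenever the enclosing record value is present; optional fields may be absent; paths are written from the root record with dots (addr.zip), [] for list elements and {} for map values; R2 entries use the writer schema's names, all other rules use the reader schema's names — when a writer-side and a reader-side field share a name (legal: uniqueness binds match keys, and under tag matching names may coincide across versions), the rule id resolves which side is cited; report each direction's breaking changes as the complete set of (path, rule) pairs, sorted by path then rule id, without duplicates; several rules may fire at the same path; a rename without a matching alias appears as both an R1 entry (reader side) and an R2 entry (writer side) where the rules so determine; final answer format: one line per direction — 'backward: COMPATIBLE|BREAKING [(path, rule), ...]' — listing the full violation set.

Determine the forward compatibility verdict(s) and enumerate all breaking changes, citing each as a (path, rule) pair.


forward: COMPATIBLE []

arrows below run writer -> reader for Ticket
forward on Ticket — v1 reading data written by v2:
  State -> State, writer optional: tier aligns to tier
  no writer field matches reader factor
  bytes -> bytes, writer required: blob aligns to signature
  bool -> bool, writer optional: enabled aligns to enabled
  int64 -> int64, writer optional: retries aligns to retries
  => no violations; forward on Ticket: COMPATIBLE
checking off the Ticket differences that do not matter here:
  renamed field blob to signature in record Ticket (alias blob declared on the renamed field) -> no rule fires on it in Ticket's dialect; the asked verdict holds
  removed field factor from record Ticket -> no rule fires on it in Ticket's dialect; the asked verdict holds


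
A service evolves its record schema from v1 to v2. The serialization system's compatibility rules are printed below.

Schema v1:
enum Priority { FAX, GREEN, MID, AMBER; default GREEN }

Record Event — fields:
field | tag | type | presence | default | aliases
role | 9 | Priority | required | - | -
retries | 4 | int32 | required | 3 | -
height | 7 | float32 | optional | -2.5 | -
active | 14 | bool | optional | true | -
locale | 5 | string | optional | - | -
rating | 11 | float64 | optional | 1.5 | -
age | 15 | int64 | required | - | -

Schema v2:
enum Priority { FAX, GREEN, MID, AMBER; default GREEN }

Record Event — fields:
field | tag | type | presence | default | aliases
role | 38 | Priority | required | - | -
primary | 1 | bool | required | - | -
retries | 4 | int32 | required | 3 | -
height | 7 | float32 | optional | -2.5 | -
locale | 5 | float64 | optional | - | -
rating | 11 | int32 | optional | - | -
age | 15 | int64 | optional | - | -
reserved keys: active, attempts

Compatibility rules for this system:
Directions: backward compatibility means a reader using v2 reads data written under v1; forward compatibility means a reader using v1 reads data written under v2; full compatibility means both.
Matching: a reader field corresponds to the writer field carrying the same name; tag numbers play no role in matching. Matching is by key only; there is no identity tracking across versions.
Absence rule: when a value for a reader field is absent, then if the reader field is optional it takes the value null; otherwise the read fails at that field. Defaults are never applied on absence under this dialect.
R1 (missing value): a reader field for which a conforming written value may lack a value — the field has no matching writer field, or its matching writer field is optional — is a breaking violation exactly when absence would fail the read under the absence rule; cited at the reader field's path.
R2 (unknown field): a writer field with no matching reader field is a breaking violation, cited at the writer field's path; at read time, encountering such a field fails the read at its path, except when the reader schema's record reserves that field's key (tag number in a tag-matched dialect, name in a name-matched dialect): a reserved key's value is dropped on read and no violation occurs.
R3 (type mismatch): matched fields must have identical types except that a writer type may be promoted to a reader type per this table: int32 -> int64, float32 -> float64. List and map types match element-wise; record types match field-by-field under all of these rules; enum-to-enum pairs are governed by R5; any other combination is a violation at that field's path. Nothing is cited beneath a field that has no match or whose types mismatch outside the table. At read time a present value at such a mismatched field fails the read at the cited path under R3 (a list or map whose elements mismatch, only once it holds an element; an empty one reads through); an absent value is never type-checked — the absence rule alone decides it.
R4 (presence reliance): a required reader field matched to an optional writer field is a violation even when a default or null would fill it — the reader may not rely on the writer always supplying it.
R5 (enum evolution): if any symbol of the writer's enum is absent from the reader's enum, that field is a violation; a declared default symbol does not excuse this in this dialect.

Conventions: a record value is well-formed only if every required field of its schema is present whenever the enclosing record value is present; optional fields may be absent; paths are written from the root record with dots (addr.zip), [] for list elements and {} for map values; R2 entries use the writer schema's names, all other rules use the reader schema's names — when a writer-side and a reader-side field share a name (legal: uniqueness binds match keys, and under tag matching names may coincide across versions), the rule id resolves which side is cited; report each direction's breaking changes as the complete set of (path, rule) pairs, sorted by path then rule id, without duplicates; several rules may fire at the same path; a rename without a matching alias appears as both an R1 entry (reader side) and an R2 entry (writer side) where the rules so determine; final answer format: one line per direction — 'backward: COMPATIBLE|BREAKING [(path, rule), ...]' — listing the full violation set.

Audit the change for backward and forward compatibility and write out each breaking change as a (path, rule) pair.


backward: BREAKING [(locale, R3), (primary, R1), (rating, R3)]; forward: BREAKING [(age, R1), (age, R4), (locale, R3), (primary, R2), (rating, R3)]

in Event below, arrows point writer -> reader
checking backward for Event: reader v2 against writer v1:
  role: Priority -> Priority, writer required; from role
  primary: no writer-side match
  retries: int32 -> int32, writer required; from retries
  height: float32 -> float32, writer optional; from height
  locale: string -> float64, writer optional; from locale
  rating: float64 -> int32, writer optional; from rating
  age: int64 -> int64, writer required; from age
  active (writer side), unknown to reader
  R3 fires at locale
  R1 fires at primary
  R3 fires at rating
  => backward verdict for Event: BREAKING, 3 violation(s)
checking forward for Event: reader v1 against writer v2:
  role: Priority -> Priority, writer required; from role
  retries: int32 -> int32, writer required; from retries
  height: float32 -> float32, writer optional; from height
  active: no writer-side match
  locale: float64 -> string, writer optional; from locale
  rating: int32 -> float64, writer optional; from rating
  age: int64 -> int64, writer optional; from age
  primary (writer side), unknown to reader
  R1 fires at age
  R4 fires at age
  R3 fires at locale
  R2 fires at primary
  R3 fires at rating
  => forward verdict for Event: BREAKING, 5 violation(s)


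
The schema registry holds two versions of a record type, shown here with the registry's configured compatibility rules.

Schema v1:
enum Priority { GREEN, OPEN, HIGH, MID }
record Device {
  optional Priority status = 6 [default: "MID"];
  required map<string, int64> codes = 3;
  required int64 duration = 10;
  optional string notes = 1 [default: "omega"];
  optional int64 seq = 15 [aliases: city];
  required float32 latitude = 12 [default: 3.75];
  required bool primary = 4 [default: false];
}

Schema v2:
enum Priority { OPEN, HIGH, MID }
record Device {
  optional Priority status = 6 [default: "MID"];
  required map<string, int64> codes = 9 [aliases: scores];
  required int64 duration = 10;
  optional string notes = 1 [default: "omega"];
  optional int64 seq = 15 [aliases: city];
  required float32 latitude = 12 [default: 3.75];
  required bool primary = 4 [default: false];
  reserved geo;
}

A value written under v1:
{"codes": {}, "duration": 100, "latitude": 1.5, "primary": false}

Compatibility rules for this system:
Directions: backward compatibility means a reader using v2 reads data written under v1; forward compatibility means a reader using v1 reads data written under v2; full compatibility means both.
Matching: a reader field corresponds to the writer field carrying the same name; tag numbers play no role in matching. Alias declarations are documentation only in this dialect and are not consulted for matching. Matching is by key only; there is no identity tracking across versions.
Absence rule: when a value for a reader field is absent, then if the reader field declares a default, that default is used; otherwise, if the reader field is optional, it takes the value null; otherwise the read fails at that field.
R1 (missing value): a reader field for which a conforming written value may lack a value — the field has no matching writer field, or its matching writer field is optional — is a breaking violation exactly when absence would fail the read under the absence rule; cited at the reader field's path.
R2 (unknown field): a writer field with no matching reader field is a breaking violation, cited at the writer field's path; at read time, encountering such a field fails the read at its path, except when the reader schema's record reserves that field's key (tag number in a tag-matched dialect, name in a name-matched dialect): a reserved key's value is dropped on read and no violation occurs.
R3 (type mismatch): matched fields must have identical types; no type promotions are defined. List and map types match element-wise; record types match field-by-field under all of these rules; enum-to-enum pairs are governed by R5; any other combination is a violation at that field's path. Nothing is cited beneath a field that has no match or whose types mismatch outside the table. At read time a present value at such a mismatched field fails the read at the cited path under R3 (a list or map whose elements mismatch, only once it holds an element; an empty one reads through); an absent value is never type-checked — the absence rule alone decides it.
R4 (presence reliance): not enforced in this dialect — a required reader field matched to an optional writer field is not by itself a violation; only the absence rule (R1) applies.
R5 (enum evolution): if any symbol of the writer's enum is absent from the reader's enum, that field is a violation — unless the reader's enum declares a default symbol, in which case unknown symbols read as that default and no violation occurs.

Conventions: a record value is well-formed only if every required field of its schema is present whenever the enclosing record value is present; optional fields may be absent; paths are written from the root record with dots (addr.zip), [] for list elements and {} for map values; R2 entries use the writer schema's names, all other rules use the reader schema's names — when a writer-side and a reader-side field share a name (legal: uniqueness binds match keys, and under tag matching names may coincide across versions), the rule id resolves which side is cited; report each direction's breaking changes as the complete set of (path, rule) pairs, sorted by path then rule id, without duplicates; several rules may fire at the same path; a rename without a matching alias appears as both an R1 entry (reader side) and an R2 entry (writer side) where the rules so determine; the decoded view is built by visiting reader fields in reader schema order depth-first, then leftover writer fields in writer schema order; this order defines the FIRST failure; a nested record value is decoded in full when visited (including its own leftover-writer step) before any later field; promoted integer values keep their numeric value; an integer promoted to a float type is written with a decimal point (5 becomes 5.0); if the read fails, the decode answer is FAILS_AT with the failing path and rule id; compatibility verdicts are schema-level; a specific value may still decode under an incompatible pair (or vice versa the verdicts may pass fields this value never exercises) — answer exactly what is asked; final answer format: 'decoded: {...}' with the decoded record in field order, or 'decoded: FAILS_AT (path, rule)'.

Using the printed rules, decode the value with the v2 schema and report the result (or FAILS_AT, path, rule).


each type pair in Device: writer, then reader
decode (reader v2):
  status := "MID" (no value, default fills)
  codes := {}
  duration := 100
  notes := "omega" (no value, default fills)
  seq := null (not supplied -> null)
  latitude := 1.5
  primary := false
  => decoded: {"status": "MID", "codes": {}, "duration": 100, "notes": "omega", "seq": null, "latitude": 1.5, "primary": false}
ruling out the remaining Device differences:
  field codes in record Device: tag 3 changed to 9 -> inert under this dialect — no rule fires on Device and the result does not move
  enum Priority (field status in record Device): symbol GREEN removed -> a verdict-level change on Device — the shown value reads the same

decoded: {"status": "MID", "codes": {}, "duration": 100, "notes": "omega", "seq": null, "latitude": 1.5, "primary": false}
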